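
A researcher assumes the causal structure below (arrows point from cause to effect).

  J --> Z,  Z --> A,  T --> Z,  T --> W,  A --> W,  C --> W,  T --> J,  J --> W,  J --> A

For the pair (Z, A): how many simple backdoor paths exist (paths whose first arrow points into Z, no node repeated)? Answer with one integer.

A backdoor path from Z to A is any simple undirected path whose first edge points into Z (i.e. leaves Z via a parent).
Parents of Z: {J, T}.
Enumerating:
  P1: Z <- T -> J -> A
  P2: Z <- T -> J -> W <- A
  P3: Z <- T -> W <- J -> A
  P4: Z <- T -> W <- A
  P5: Z <- J <- T -> W <- A
  P6: Z <- J -> A
  P7: Z <- J -> W <- A
That exhausts the simple backdoor paths. Count: 7.

7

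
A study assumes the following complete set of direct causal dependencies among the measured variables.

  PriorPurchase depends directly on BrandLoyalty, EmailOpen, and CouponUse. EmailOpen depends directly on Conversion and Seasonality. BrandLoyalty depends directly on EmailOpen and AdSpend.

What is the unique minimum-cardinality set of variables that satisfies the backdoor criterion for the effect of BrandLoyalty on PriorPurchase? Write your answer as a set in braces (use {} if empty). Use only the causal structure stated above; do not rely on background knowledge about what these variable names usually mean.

{EmailOpen}

Variables eligible for adjustment (non-descendants of BrandLoyalty, excluding BrandLoyalty and PriorPurchase): {AdSpend, Conversion, CouponUse, EmailOpen, Seasonality}.
Backdoor paths from BrandLoyalty to PriorPurchase:
  P1: BrandLoyalty <- EmailOpen -> PriorPurchase
The empty set is not sufficient: P1 (BrandLoyalty <- EmailOpen -> PriorPurchase) has no collider blocking it and no conditioned non-collider, so it is open.
Try {EmailOpen}:
  P1: blocked at fork node EmailOpen ∈ conditioning set.
{EmailOpen} contains no descendant of BrandLoyalty and blocks every backdoor path.
No other singleton works — e.g. {AdSpend} leaves P1 open — so {EmailOpen} is the unique smallest valid adjustment set.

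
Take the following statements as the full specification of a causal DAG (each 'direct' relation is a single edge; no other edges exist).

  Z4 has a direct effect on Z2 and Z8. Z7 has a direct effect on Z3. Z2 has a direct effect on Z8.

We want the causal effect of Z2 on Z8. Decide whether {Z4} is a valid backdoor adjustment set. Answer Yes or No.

Backdoor paths from Z2 to Z8 (paths whose first edge points into Z2):
  P1: Z2 <- Z4 -> Z8
Condition 1 (no descendant of Z2 in the set): holds — descendants of Z2 are {Z8}; none are in {Z4}.
Condition 2 (every backdoor path blocked by {Z4}):
  P1: blocked at fork node Z4 ∈ conditioning set.
{Z4} satisfies the backdoor criterion.

Yes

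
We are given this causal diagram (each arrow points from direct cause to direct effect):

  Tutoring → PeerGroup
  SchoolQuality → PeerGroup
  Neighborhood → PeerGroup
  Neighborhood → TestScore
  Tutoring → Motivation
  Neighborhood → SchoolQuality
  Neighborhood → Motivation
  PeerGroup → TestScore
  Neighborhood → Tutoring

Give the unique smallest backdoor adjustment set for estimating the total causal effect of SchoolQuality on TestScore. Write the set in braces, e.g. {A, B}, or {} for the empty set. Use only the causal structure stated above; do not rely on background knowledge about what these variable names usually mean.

Variables eligible for adjustment (non-descendants of SchoolQuality, excluding SchoolQuality and TestScore): {Motivation, Neighborhood, Tutoring}.
Backdoor paths from SchoolQuality to TestScore:
  P1: SchoolQuality <- Neighborhood -> Tutoring -> PeerGroup -> TestScore
  P2: SchoolQuality <- Neighborhood -> Motivation <- Tutoring -> PeerGroup -> TestScore
  P3: SchoolQuality <- Neighborhood -> PeerGroup -> TestScore
  P4: SchoolQuality <- Neighborhood -> TestScore
The empty set is not sufficient: P1 (SchoolQuality <- Neighborhood -> Tutoring -> PeerGroup -> TestScore) has no collider blocking it and no conditioned non-collider, so it is open.
Try {Neighborhood}:
  P1: blocked at fork node Neighborhood ∈ conditioning set.
  P2: blocked at fork node Neighborhood ∈ conditioning set.
  P3: blocked at fork node Neighborhood ∈ conditioning set.
  P4: blocked at fork node Neighborhood ∈ conditioning set.
{Neighborhood} contains no descendant of SchoolQuality and blocks every backdoor path.
No other singleton works — e.g. {Tutoring} leaves P3 open — so {Neighborhood} is the unique smallest valid adjustment set.

{Neighborhood}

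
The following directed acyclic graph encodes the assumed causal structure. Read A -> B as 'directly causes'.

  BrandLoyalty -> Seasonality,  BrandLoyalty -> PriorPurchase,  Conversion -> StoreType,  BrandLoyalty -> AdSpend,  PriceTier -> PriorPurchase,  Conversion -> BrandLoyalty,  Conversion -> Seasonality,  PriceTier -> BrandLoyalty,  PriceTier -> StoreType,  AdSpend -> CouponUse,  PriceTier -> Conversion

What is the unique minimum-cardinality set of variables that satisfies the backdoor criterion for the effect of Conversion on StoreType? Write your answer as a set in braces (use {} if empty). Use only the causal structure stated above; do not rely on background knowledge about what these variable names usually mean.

Variables eligible for adjustment (non-descendants of Conversion, excluding Conversion and StoreType): {PriceTier}.
Backdoor paths from Conversion to StoreType:
  P1: Conversion <- PriceTier -> StoreType
The empty set is not sufficient: P1 (Conversion <- PriceTier -> StoreType) has no collider blocking it and no conditioned non-collider, so it is open.
Try {PriceTier}:
  P1: blocked at fork node PriceTier ∈ conditioning set.
{PriceTier} contains no descendant of Conversion and blocks every backdoor path.
{PriceTier} is the unique smallest valid adjustment set.

{PriceTier}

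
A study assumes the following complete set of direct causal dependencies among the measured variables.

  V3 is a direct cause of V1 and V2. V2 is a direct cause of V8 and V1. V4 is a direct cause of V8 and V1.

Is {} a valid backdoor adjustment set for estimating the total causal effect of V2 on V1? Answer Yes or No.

Backdoor paths from V2 to V1 (paths whose first edge points into V2):
  P1: V2 <- V3 -> V1
Condition 1 (no descendant of V2 in the set): holds — descendants of V2 are {V1, V8}; none are in {}.
Condition 2 (every backdoor path blocked by {}):
  P1: open — no interior node is in the conditioning set.
{} does not satisfy the backdoor criterion.

No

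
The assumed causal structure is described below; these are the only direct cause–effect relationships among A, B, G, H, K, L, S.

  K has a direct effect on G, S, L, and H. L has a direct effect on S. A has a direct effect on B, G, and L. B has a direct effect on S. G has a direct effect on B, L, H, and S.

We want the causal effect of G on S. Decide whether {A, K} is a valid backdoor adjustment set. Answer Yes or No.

Backdoor paths from G to S (paths whose first edge points into G):
  P1: G <- A -> B -> S
  P2: G <- A -> L <- K -> S
  P3: G <- A -> L -> S
  P4: G <- K -> L <- A -> B -> S
  P5: G <- K -> L -> S
  P6: G <- K -> S
Condition 1 (no descendant of G in the set): holds — descendants of G are {B, H, L, S}; none are in {A, K}.
Condition 2 (every backdoor path blocked by {A, K}):
  P1: blocked at fork node A ∈ conditioning set.
  P2: blocked at fork node A ∈ conditioning set.
  P3: blocked at fork node A ∈ conditioning set.
  P4: blocked at fork node K ∈ conditioning set.
  P5: blocked at fork node K ∈ conditioning set.
  P6: blocked at fork node K ∈ conditioning set.
{A, K} satisfies the backdoor criterion.

Yes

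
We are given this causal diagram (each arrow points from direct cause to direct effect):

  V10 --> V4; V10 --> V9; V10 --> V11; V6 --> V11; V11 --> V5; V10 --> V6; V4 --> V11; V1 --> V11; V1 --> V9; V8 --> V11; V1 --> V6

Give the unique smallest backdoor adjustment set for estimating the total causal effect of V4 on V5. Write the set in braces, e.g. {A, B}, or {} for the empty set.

Variables eligible for adjustment (non-descendants of V4, excluding V4 and V5): {V1, V10, V6, V8, V9}.
Backdoor paths from V4 to V5:
  P1: V4 <- V10 -> V9 <- V1 -> V6 -> V11 -> V5
  P2: V4 <- V10 -> V9 <- V1 -> V11 -> V5
  P3: V4 <- V10 -> V6 <- V1 -> V11 -> V5
  P4: V4 <- V10 -> V6 -> V11 -> V5
  P5: V4 <- V10 -> V11 -> V5
The empty set is not sufficient: P4 (V4 <- V10 -> V6 -> V11 -> V5) has no collider blocking it and no conditioned non-collider, so it is open.
Try {V10}:
  P1: blocked at fork node V10 ∈ conditioning set.
  P2: blocked at fork node V10 ∈ conditioning set.
  P3: blocked at fork node V10 ∈ conditioning set.
  P4: blocked at fork node V10 ∈ conditioning set.
  P5: blocked at fork node V10 ∈ conditioning set.
{V10} contains no descendant of V4 and blocks every backdoor path.
No other singleton works — e.g. {V1} leaves P4 open — so {V10} is the unique smallest valid adjustment set.

{V10}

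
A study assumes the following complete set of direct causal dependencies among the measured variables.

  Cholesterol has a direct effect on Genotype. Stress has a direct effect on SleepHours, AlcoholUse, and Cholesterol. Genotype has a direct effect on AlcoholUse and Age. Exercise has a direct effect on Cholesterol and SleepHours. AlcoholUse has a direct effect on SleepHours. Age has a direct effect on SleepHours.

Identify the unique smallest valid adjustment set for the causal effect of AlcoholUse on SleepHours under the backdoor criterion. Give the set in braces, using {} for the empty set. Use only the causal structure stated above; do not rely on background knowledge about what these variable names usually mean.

Variables eligible for adjustment (non-descendants of AlcoholUse, excluding AlcoholUse and SleepHours): {Age, Cholesterol, Exercise, Genotype, Stress}.
Backdoor paths from AlcoholUse to SleepHours:
  P1: AlcoholUse <- Stress -> Cholesterol <- Exercise -> SleepHours
  P2: AlcoholUse <- Stress -> Cholesterol -> Genotype -> Age -> SleepHours
  P3: AlcoholUse <- Stress -> SleepHours
  P4: AlcoholUse <- Genotype <- Cholesterol <- Exercise -> SleepHours
  P5: AlcoholUse <- Genotype <- Cholesterol <- Stress -> SleepHours
  P6: AlcoholUse <- Genotype -> Age -> SleepHours
The empty set is not sufficient: P2 (AlcoholUse <- Stress -> Cholesterol -> Genotype -> Age -> SleepHours) has no collider blocking it and no conditioned non-collider, so it is open.
Try {Genotype, Stress}:
  P1: blocked at fork node Stress ∈ conditioning set.
  P2: blocked at fork node Stress ∈ conditioning set.
  P3: blocked at fork node Stress ∈ conditioning set.
  P4: blocked at chain node Genotype ∈ conditioning set.
  P5: blocked at chain node Genotype ∈ conditioning set.
  P6: blocked at fork node Genotype ∈ conditioning set.
{Genotype, Stress} contains no descendant of AlcoholUse and blocks every backdoor path.
Every element of {Genotype, Stress} is needed (dropping Genotype leaves P4 open; dropping Stress leaves P1 open), so no proper subset is valid.
Among all size-2 subsets of the eligible variables, only {Genotype, Stress} blocks every backdoor path, so it is the unique smallest valid adjustment set.

{Genotype, Stress}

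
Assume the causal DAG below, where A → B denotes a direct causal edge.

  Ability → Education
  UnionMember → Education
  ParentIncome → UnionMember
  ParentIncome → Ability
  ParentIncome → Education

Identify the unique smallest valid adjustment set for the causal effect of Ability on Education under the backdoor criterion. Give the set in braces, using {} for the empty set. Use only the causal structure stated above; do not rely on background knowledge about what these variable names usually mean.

Variables eligible for adjustment (non-descendants of Ability, excluding Ability and Education): {ParentIncome, UnionMember}.
Backdoor paths from Ability to Education:
  P1: Ability <- ParentIncome -> UnionMember -> Education
  P2: Ability <- ParentIncome -> Education
The empty set is not sufficient: P1 (Ability <- ParentIncome -> UnionMember -> Education) has no collider blocking it and no conditioned non-collider, so it is open.
Try {ParentIncome}:
  P1: blocked at fork node ParentIncome ∈ conditioning set.
  P2: blocked at fork node ParentIncome ∈ conditioning set.
{ParentIncome} contains no descendant of Ability and blocks every backdoor path.
No other singleton works — e.g. {UnionMember} leaves P2 open — so {ParentIncome} is the unique smallest valid adjustment set.

{ParentIncome}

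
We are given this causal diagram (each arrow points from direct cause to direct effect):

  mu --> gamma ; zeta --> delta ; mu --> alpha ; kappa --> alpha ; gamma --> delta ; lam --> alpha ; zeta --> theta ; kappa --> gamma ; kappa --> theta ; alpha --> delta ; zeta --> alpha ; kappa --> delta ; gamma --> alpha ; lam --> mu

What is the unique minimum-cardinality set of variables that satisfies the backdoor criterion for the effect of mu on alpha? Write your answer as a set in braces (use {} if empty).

{lam}

Variables eligible for adjustment (non-descendants of mu, excluding mu and alpha): {kappa, lam, theta, zeta}.
Backdoor paths from mu to alpha:
  P1: mu <- lam -> alpha
The empty set is not sufficient: P1 (mu <- lam -> alpha) has no collider blocking it and no conditioned non-collider, so it is open.
Try {lam}:
  P1: blocked at fork node lam ∈ conditioning set.
{lam} contains no descendant of mu and blocks every backdoor path.
No other singleton works — e.g. {zeta} leaves P1 open — so {lam} is the unique smallest valid adjustment set.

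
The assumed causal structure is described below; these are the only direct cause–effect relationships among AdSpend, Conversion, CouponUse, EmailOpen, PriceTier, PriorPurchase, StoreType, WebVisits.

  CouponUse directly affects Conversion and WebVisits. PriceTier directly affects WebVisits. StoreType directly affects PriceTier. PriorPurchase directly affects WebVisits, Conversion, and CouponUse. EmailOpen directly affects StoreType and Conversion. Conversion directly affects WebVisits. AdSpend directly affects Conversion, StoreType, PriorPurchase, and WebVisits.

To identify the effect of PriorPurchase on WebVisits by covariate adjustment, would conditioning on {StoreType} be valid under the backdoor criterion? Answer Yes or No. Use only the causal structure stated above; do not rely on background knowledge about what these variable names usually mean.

No

Backdoor paths from PriorPurchase to WebVisits (paths whose first edge points into PriorPurchase):
  P1: PriorPurchase <- AdSpend -> StoreType <- EmailOpen -> Conversion <- CouponUse -> WebVisits
  P2: PriorPurchase <- AdSpend -> StoreType <- EmailOpen -> Conversion -> WebVisits
  P3: PriorPurchase <- AdSpend -> StoreType -> PriceTier -> WebVisits
  P4: PriorPurchase <- AdSpend -> Conversion <- EmailOpen -> StoreType -> PriceTier -> WebVisits
  P5: PriorPurchase <- AdSpend -> Conversion <- CouponUse -> WebVisits
  P6: PriorPurchase <- AdSpend -> Conversion -> WebVisits
  P7: PriorPurchase <- AdSpend -> WebVisits
Condition 1 (no descendant of PriorPurchase in the set): holds — descendants of PriorPurchase are {Conversion, CouponUse, WebVisits}; none are in {StoreType}.
Condition 2 (every backdoor path blocked by {StoreType}):
  P1: blocked at collider Conversion (neither it nor any descendant is in the conditioning set).
  P2: open — collider(s) StoreType are conditioned on (or have a conditioned descendant) and no non-collider on the path is in the set.
  P3: blocked at chain node StoreType ∈ conditioning set.
  P4: blocked at collider Conversion (neither it nor any descendant is in the conditioning set).
  P5: blocked at collider Conversion (neither it nor any descendant is in the conditioning set).
  P6: open — no interior node is in the conditioning set.
  P7: open — no interior node is in the conditioning set.
{StoreType} does not satisfy the backdoor criterion.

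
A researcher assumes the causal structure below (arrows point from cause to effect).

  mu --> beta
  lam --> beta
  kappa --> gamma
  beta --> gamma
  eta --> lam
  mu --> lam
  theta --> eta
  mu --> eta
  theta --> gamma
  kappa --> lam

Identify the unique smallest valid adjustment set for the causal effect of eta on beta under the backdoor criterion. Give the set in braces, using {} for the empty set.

Variables eligible for adjustment (non-descendants of eta, excluding eta and beta): {kappa, mu, theta}.
Backdoor paths from eta to beta:
  P1: eta <- theta -> gamma <- kappa -> lam <- mu -> beta
  P2: eta <- theta -> gamma <- kappa -> lam -> beta
  P3: eta <- theta -> gamma <- beta
  P4: eta <- mu -> lam <- kappa -> gamma <- beta
  P5: eta <- mu -> lam -> beta
  P6: eta <- mu -> beta
The empty set is not sufficient: P5 (eta <- mu -> lam -> beta) has no collider blocking it and no conditioned non-collider, so it is open.
Try {mu}:
  P1: blocked at collider gamma (neither it nor any descendant is in the conditioning set).
  P2: blocked at collider gamma (neither it nor any descendant is in the conditioning set).
  P3: blocked at collider gamma (neither it nor any descendant is in the conditioning set).
  P4: blocked at fork node mu ∈ conditioning set.
  P5: blocked at fork node mu ∈ conditioning set.
  P6: blocked at fork node mu ∈ conditioning set.
{mu} contains no descendant of eta and blocks every backdoor path.
No other singleton works — e.g. {theta} leaves P5 open — so {mu} is the unique smallest valid adjustment set.

{mu}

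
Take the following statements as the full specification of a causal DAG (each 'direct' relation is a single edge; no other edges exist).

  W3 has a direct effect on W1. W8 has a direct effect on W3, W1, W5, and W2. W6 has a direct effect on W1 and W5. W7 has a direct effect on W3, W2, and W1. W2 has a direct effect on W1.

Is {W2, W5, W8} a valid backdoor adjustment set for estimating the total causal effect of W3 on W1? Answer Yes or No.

No

Backdoor paths from W3 to W1 (paths whose first edge points into W3):
  P1: W3 <- W7 -> W2 <- W8 -> W5 <- W6 -> W1
  P2: W3 <- W7 -> W2 <- W8 -> W1
  P3: W3 <- W7 -> W2 -> W1
  P4: W3 <- W7 -> W1
  P5: W3 <- W8 -> W2 <- W7 -> W1
  P6: W3 <- W8 -> W2 -> W1
  P7: W3 <- W8 -> W5 <- W6 -> W1
  P8: W3 <- W8 -> W1
Condition 1 (no descendant of W3 in the set): holds — descendants of W3 are {W1}; none are in {W2, W5, W8}.
Condition 2 (every backdoor path blocked by {W2, W5, W8}):
  P1: blocked at fork node W8 ∈ conditioning set.
  P2: blocked at fork node W8 ∈ conditioning set.
  P3: blocked at chain node W2 ∈ conditioning set.
  P4: open — no interior node is in the conditioning set.
  P5: blocked at fork node W8 ∈ conditioning set.
  P6: blocked at fork node W8 ∈ conditioning set.
  P7: blocked at fork node W8 ∈ conditioning set.
  P8: blocked at fork node W8 ∈ conditioning set.
{W2, W5, W8} does not satisfy the backdoor criterion.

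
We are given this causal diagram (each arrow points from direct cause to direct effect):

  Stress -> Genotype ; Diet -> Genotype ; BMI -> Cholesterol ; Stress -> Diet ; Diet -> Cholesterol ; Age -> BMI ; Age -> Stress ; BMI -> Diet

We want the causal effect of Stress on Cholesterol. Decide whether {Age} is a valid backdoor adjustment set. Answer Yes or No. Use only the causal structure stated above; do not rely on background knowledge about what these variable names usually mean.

Backdoor paths from Stress to Cholesterol (paths whose first edge points into Stress):
  P1: Stress <- Age -> BMI -> Diet -> Cholesterol
  P2: Stress <- Age -> BMI -> Cholesterol
Condition 1 (no descendant of Stress in the set): holds — descendants of Stress are {Cholesterol, Diet, Genotype}; none are in {Age}.
Condition 2 (every backdoor path blocked by {Age}):
  P1: blocked at fork node Age ∈ conditioning set.
  P2: blocked at fork node Age ∈ conditioning set.
{Age} satisfies the backdoor criterion.

Yes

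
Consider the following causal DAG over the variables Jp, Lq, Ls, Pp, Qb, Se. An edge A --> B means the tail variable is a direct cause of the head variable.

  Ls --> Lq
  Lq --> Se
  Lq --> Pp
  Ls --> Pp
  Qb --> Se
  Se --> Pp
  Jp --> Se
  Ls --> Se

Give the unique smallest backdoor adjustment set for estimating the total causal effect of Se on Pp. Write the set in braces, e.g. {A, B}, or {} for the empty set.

Variables eligible for adjustment (non-descendants of Se, excluding Se and Pp): {Jp, Lq, Ls, Qb}.
Backdoor paths from Se to Pp:
  P1: Se <- Ls -> Lq -> Pp
  P2: Se <- Ls -> Pp
  P3: Se <- Lq <- Ls -> Pp
  P4: Se <- Lq -> Pp
The empty set is not sufficient: P1 (Se <- Ls -> Lq -> Pp) has no collider blocking it and no conditioned non-collider, so it is open.
Try {Lq, Ls}:
  P1: blocked at fork node Ls ∈ conditioning set.
  P2: blocked at fork node Ls ∈ conditioning set.
  P3: blocked at chain node Lq ∈ conditioning set.
  P4: blocked at fork node Lq ∈ conditioning set.
{Lq, Ls} contains no descendant of Se and blocks every backdoor path.
Every element of {Lq, Ls} is needed (dropping Lq leaves P4 open; dropping Ls leaves P2 open), so no proper subset is valid.
Among all size-2 subsets of the eligible variables, only {Lq, Ls} blocks every backdoor path, so it is the unique smallest valid adjustment set.

{Lq, Ls}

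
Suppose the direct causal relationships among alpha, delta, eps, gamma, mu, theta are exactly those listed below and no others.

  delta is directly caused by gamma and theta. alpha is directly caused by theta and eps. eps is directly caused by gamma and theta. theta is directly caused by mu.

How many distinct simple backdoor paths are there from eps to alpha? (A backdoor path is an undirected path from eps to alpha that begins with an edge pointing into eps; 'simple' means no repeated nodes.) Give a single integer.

A backdoor path from eps to alpha is any simple undirected path whose first edge points into eps (i.e. leaves eps via a parent).
Parents of eps: {gamma, theta}.
Enumerating:
  P1: eps <- theta -> alpha
  P2: eps <- gamma -> delta <- theta -> alpha
That exhausts the simple backdoor paths. Count: 2.

2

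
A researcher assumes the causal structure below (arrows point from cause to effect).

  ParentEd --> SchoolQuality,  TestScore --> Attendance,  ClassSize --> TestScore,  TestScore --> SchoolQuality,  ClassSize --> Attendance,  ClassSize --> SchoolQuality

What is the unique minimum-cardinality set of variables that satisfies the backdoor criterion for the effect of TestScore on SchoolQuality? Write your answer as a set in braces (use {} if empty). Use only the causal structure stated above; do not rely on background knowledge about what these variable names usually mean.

{ClassSize}

Variables eligible for adjustment (non-descendants of TestScore, excluding TestScore and SchoolQuality): {ClassSize, ParentEd}.
Backdoor paths from TestScore to SchoolQuality:
  P1: TestScore <- ClassSize -> SchoolQuality
The empty set is not sufficient: P1 (TestScore <- ClassSize -> SchoolQuality) has no collider blocking it and no conditioned non-collider, so it is open.
Try {ClassSize}:
  P1: blocked at fork node ClassSize ∈ conditioning set.
{ClassSize} contains no descendant of TestScore and blocks every backdoor path.
No other singleton works — e.g. {ParentEd} leaves P1 open — so {ClassSize} is the unique smallest valid adjustment set.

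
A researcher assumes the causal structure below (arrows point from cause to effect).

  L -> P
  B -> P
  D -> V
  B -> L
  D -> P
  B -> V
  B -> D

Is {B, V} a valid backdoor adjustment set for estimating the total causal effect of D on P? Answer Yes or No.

Backdoor paths from D to P (paths whose first edge points into D):
  P1: D <- B -> L -> P
  P2: D <- B -> P
Condition 1 (no descendant of D in the set): FAILS — V is a descendant of D.
Condition 2 (every backdoor path blocked by {B, V}):
  P1: blocked at fork node B ∈ conditioning set.
  P2: blocked at fork node B ∈ conditioning set.
{B, V} does not satisfy the backdoor criterion.

No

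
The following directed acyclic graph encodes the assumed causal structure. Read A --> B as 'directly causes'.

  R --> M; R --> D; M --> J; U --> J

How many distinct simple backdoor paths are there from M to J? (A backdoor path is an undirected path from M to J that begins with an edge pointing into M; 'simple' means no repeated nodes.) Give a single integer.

0

A backdoor path from M to J is any simple undirected path whose first edge points into M (i.e. leaves M via a parent).
Parents of M: {R}.
No simple path from any parent of M reaches J without revisiting M, so there are no backdoor paths.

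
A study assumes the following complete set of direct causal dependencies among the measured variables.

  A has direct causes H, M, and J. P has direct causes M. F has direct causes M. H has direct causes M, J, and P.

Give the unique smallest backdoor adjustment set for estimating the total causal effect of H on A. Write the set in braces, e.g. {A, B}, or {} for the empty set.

Variables eligible for adjustment (non-descendants of H, excluding H and A): {F, J, M, P}.
Backdoor paths from H to A:
  P1: H <- M -> A
  P2: H <- P <- M -> A
  P3: H <- J -> A
The empty set is not sufficient: P1 (H <- M -> A) has no collider blocking it and no conditioned non-collider, so it is open.
Try {J, M}:
  P1: blocked at fork node M ∈ conditioning set.
  P2: blocked at fork node M ∈ conditioning set.
  P3: blocked at fork node J ∈ conditioning set.
{J, M} contains no descendant of H and blocks every backdoor path.
Every element of {J, M} is needed (dropping J leaves P3 open; dropping M leaves P1 open), so no proper subset is valid.
Among all size-2 subsets of the eligible variables, only {J, M} blocks every backdoor path, so it is the unique smallest valid adjustment set.

{J, M}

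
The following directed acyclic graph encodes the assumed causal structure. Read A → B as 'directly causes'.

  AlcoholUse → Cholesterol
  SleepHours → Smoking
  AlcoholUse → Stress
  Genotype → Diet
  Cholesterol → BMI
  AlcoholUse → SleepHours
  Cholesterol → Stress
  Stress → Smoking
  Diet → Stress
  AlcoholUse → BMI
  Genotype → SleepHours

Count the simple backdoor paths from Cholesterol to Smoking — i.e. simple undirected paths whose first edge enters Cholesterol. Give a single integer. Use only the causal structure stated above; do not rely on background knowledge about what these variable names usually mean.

4

A backdoor path from Cholesterol to Smoking is any simple undirected path whose first edge points into Cholesterol (i.e. leaves Cholesterol via a parent).
Parents of Cholesterol: {AlcoholUse}.
Enumerating:
  P1: Cholesterol <- AlcoholUse -> SleepHours <- Genotype -> Diet -> Stress -> Smoking
  P2: Cholesterol <- AlcoholUse -> SleepHours -> Smoking
  P3: Cholesterol <- AlcoholUse -> Stress <- Diet <- Genotype -> SleepHours -> Smoking
  P4: Cholesterol <- AlcoholUse -> Stress -> Smoking
That exhausts the simple backdoor paths. Count: 4.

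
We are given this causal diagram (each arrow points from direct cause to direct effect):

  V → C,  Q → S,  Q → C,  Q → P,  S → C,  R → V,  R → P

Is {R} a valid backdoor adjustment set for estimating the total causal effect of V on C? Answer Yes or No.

Yes

Backdoor paths from V to C (paths whose first edge points into V):
  P1: V <- R -> P <- Q -> S -> C
  P2: V <- R -> P <- Q -> C
Condition 1 (no descendant of V in the set): holds — descendants of V are {C}; none are in {R}.
Condition 2 (every backdoor path blocked by {R}):
  P1: blocked at fork node R ∈ conditioning set.
  P2: blocked at fork node R ∈ conditioning set.
{R} satisfies the backdoor criterion.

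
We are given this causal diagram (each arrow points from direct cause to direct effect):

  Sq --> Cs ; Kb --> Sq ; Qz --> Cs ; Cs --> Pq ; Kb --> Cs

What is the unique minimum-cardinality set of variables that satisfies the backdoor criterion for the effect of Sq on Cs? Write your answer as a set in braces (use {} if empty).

{Kb}

Variables eligible for adjustment (non-descendants of Sq, excluding Sq and Cs): {Kb, Qz}.
Backdoor paths from Sq to Cs:
  P1: Sq <- Kb -> Cs
The empty set is not sufficient: P1 (Sq <- Kb -> Cs) has no collider blocking it and no conditioned non-collider, so it is open.
Try {Kb}:
  P1: blocked at fork node Kb ∈ conditioning set.
{Kb} contains no descendant of Sq and blocks every backdoor path.
No other singleton works — e.g. {Qz} leaves P1 open — so {Kb} is the unique smallest valid adjustment set.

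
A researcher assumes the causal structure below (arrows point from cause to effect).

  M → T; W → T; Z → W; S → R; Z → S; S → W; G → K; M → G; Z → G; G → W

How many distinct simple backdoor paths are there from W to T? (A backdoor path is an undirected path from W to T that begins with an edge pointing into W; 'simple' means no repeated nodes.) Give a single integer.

3

A backdoor path from W to T is any simple undirected path whose first edge points into W (i.e. leaves W via a parent).
Parents of W: {G, S, Z}.
Enumerating:
  P1: W <- Z -> G <- M -> T
  P2: W <- G <- M -> T
  P3: W <- S <- Z -> G <- M -> T
That exhausts the simple backdoor paths. Count: 3.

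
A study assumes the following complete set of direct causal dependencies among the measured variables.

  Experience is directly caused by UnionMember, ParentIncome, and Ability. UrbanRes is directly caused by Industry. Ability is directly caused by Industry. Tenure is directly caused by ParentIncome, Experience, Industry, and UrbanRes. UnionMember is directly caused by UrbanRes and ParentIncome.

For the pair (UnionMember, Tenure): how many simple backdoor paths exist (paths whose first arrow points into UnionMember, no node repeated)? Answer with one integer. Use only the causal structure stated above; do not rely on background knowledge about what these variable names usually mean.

A backdoor path from UnionMember to Tenure is any simple undirected path whose first edge points into UnionMember (i.e. leaves UnionMember via a parent).
Parents of UnionMember: {ParentIncome, UrbanRes}.
Enumerating:
  P1: UnionMember <- ParentIncome -> Experience <- Ability <- Industry -> UrbanRes -> Tenure
  P2: UnionMember <- ParentIncome -> Experience <- Ability <- Industry -> Tenure
  P3: UnionMember <- ParentIncome -> Experience -> Tenure
  P4: UnionMember <- ParentIncome -> Tenure
  P5: UnionMember <- UrbanRes <- Industry -> Ability -> Experience <- ParentIncome -> Tenure
  P6: UnionMember <- UrbanRes <- Industry -> Ability -> Experience -> Tenure
  P7: UnionMember <- UrbanRes <- Industry -> Tenure
  P8: UnionMember <- UrbanRes -> Tenure
That exhausts the simple backdoor paths. Count: 8.

8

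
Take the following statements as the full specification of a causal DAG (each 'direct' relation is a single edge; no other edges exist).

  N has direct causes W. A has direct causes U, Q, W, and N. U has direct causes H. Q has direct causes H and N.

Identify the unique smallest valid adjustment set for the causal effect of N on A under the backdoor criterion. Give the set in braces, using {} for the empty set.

Variables eligible for adjustment (non-descendants of N, excluding N and A): {H, U, W}.
Backdoor paths from N to A:
  P1: N <- W -> A
The empty set is not sufficient: P1 (N <- W -> A) has no collider blocking it and no conditioned non-collider, so it is open.
Try {W}:
  P1: blocked at fork node W ∈ conditioning set.
{W} contains no descendant of N and blocks every backdoor path.
No other singleton works — e.g. {H} leaves P1 open — so {W} is the unique smallest valid adjustment set.

{W}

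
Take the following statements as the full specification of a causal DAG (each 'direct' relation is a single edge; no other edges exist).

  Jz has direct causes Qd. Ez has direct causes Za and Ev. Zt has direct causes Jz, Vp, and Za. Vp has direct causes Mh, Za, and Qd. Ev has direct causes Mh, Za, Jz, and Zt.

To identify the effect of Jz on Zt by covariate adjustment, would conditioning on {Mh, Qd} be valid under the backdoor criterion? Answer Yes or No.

Yes

Backdoor paths from Jz to Zt (paths whose first edge points into Jz):
  P1: Jz <- Qd -> Vp <- Mh -> Ev <- Za -> Zt
  P2: Jz <- Qd -> Vp <- Mh -> Ev <- Zt
  P3: Jz <- Qd -> Vp <- Mh -> Ev -> Ez <- Za -> Zt
  P4: Jz <- Qd -> Vp <- Za -> Zt
  P5: Jz <- Qd -> Vp <- Za -> Ev <- Zt
  P6: Jz <- Qd -> Vp <- Za -> Ez <- Ev <- Zt
  P7: Jz <- Qd -> Vp -> Zt
Condition 1 (no descendant of Jz in the set): holds — descendants of Jz are {Ev, Ez, Zt}; none are in {Mh, Qd}.
Condition 2 (every backdoor path blocked by {Mh, Qd}):
  P1: blocked at fork node Qd ∈ conditioning set.
  P2: blocked at fork node Qd ∈ conditioning set.
  P3: blocked at fork node Qd ∈ conditioning set.
  P4: blocked at fork node Qd ∈ conditioning set.
  P5: blocked at fork node Qd ∈ conditioning set.
  P6: blocked at fork node Qd ∈ conditioning set.
  P7: blocked at fork node Qd ∈ conditioning set.
{Mh, Qd} satisfies the backdoor criterion.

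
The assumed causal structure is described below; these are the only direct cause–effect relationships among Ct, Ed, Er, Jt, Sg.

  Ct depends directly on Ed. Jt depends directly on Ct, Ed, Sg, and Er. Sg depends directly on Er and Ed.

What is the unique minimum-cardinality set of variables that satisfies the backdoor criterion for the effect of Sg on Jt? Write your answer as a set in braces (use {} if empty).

{Ed, Er}

Variables eligible for adjustment (non-descendants of Sg, excluding Sg and Jt): {Ct, Ed, Er}.
Backdoor paths from Sg to Jt:
  P1: Sg <- Er -> Jt
  P2: Sg <- Ed -> Ct -> Jt
  P3: Sg <- Ed -> Jt
The empty set is not sufficient: P1 (Sg <- Er -> Jt) has no collider blocking it and no conditioned non-collider, so it is open.
Try {Ed, Er}:
  P1: blocked at fork node Er ∈ conditioning set.
  P2: blocked at fork node Ed ∈ conditioning set.
  P3: blocked at fork node Ed ∈ conditioning set.
{Ed, Er} contains no descendant of Sg and blocks every backdoor path.
Every element of {Ed, Er} is needed (dropping Ed leaves P2 open; dropping Er leaves P1 open), so no proper subset is valid.
Among all size-2 subsets of the eligible variables, only {Ed, Er} blocks every backdoor path, so it is the unique smallest valid adjustment set.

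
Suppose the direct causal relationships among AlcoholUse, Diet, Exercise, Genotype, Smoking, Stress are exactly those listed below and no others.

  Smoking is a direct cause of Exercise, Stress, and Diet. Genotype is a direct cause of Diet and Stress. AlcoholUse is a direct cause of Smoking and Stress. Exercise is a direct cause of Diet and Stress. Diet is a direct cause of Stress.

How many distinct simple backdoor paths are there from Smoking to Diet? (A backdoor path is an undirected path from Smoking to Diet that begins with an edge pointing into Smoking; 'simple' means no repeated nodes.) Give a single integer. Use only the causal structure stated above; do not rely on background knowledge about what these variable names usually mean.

A backdoor path from Smoking to Diet is any simple undirected path whose first edge points into Smoking (i.e. leaves Smoking via a parent).
Parents of Smoking: {AlcoholUse}.
Enumerating:
  P1: Smoking <- AlcoholUse -> Stress <- Genotype -> Diet
  P2: Smoking <- AlcoholUse -> Stress <- Exercise -> Diet
  P3: Smoking <- AlcoholUse -> Stress <- Diet
That exhausts the simple backdoor paths. Count: 3.

3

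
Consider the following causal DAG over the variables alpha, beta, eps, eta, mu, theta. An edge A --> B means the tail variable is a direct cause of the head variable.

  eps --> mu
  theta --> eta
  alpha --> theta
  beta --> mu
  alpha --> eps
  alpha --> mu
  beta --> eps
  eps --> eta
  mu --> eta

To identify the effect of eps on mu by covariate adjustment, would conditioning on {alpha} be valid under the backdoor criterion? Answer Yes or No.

Backdoor paths from eps to mu (paths whose first edge points into eps):
  P1: eps <- alpha -> theta -> eta <- mu
  P2: eps <- alpha -> mu
  P3: eps <- beta -> mu
Condition 1 (no descendant of eps in the set): holds — descendants of eps are {eta, mu}; none are in {alpha}.
Condition 2 (every backdoor path blocked by {alpha}):
  P1: blocked at fork node alpha ∈ conditioning set.
  P2: blocked at fork node alpha ∈ conditioning set.
  P3: open — no interior node is in the conditioning set.
{alpha} does not satisfy the backdoor criterion.

No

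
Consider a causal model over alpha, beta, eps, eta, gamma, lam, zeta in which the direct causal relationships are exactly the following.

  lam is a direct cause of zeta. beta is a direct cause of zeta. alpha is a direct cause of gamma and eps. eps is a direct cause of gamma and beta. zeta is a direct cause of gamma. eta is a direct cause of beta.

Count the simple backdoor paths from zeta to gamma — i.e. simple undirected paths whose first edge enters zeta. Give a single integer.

2

A backdoor path from zeta to gamma is any simple undirected path whose first edge points into zeta (i.e. leaves zeta via a parent).
Parents of zeta: {beta, lam}.
Enumerating:
  P1: zeta <- beta <- eps <- alpha -> gamma
  P2: zeta <- beta <- eps -> gamma
That exhausts the simple backdoor paths. Count: 2.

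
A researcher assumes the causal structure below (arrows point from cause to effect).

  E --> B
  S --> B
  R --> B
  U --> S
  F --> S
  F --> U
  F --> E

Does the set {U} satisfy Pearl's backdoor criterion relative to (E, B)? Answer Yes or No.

Backdoor paths from E to B (paths whose first edge points into E):
  P1: E <- F -> U -> S -> B
  P2: E <- F -> S -> B
Condition 1 (no descendant of E in the set): holds — descendants of E are {B}; none are in {U}.
Condition 2 (every backdoor path blocked by {U}):
  P1: blocked at chain node U ∈ conditioning set.
  P2: open — no interior node is in the conditioning set.
{U} does not satisfy the backdoor criterion.

No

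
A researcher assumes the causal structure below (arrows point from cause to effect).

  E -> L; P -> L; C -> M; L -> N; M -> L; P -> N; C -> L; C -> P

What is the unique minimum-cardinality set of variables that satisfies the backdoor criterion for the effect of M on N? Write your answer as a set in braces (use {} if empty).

Variables eligible for adjustment (non-descendants of M, excluding M and N): {C, E, P}.
Backdoor paths from M to N:
  P1: M <- C -> P -> L -> N
  P2: M <- C -> P -> N
  P3: M <- C -> L <- P -> N
  P4: M <- C -> L -> N
The empty set is not sufficient: P1 (M <- C -> P -> L -> N) has no collider blocking it and no conditioned non-collider, so it is open.
Try {C}:
  P1: blocked at fork node C ∈ conditioning set.
  P2: blocked at fork node C ∈ conditioning set.
  P3: blocked at fork node C ∈ conditioning set.
  P4: blocked at fork node C ∈ conditioning set.
{C} contains no descendant of M and blocks every backdoor path.
No other singleton works — e.g. {E} leaves P1 open — so {C} is the unique smallest valid adjustment set.

{C}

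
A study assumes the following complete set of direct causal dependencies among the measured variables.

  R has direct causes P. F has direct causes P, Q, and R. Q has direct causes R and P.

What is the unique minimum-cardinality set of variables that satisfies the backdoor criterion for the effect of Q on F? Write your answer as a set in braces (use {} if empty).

{P, R}

Variables eligible for adjustment (non-descendants of Q, excluding Q and F): {P, R}.
Backdoor paths from Q to F:
  P1: Q <- P -> R -> F
  P2: Q <- P -> F
  P3: Q <- R <- P -> F
  P4: Q <- R -> F
The empty set is not sufficient: P1 (Q <- P -> R -> F) has no collider blocking it and no conditioned non-collider, so it is open.
Try {P, R}:
  P1: blocked at fork node P ∈ conditioning set.
  P2: blocked at fork node P ∈ conditioning set.
  P3: blocked at chain node R ∈ conditioning set.
  P4: blocked at fork node R ∈ conditioning set.
{P, R} contains no descendant of Q and blocks every backdoor path.
Every element of {P, R} is needed (dropping P leaves P2 open; dropping R leaves P4 open), so no proper subset is valid.
Among all size-2 subsets of the eligible variables, only {P, R} blocks every backdoor path, so it is the unique smallest valid adjustment set.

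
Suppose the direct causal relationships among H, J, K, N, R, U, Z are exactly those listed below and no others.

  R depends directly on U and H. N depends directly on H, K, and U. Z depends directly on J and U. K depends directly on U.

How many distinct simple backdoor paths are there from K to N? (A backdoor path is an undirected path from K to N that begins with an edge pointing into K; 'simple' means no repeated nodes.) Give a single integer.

2

A backdoor path from K to N is any simple undirected path whose first edge points into K (i.e. leaves K via a parent).
Parents of K: {U}.
Enumerating:
  P1: K <- U -> N
  P2: K <- U -> R <- H -> N
That exhausts the simple backdoor paths. Count: 2.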